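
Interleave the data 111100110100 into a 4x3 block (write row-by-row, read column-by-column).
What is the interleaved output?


Matrix:
  111
  100
  110
  100
Read columns: 111110101000

111110101000


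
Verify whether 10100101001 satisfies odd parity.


Number of 1s: 5

Yes, parity is correct (5 ones)


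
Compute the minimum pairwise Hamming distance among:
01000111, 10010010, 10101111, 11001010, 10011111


Comparing all pairs, minimum distance: 2
Can detect 1 errors, correct 0 errors

2


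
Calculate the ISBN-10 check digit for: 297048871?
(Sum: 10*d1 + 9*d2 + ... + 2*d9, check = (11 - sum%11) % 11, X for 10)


Weighted sum: 276
276 mod 11 = 1

Check digit: X


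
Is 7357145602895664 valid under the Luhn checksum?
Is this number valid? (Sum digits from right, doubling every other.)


Luhn sum = 61
61 mod 10 = 1

Invalid (Luhn sum mod 10 = 1)


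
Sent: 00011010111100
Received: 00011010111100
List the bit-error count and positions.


XOR: 00000000000000

0 errors (received matches sent)


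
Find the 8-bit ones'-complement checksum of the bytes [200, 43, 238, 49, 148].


Sum = 678 mod 256 = 166
Complement = 89

89


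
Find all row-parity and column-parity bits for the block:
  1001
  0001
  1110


Row parities: 011
Column parities: 0110

Row P: 011, Col P: 0110, Corner: 0


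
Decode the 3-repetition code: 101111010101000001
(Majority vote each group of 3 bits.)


Groups: 101, 111, 010, 101, 000, 001
Majority votes: 110100

110100


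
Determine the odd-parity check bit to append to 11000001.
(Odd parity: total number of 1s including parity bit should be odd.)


Number of 1s in data: 3
Parity bit: 0

0


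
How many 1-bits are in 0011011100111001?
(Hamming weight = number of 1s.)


Counting 1s in 0011011100111001

9


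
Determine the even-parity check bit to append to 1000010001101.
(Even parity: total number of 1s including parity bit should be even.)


Number of 1s in data: 5
Parity bit: 1

1


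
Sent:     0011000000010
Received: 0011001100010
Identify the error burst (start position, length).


XOR: 0000001100000

Burst at position 6, length 2


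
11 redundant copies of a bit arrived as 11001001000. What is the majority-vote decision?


Ones: 4 out of 11
Threshold: 6

0 (4/11 voted 1)


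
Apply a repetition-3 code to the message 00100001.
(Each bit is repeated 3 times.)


Each bit -> 3 copies

000000111000000000000111


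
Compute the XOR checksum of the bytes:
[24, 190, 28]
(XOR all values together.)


XOR chain: 24 ^ 190 ^ 28 = 186

186


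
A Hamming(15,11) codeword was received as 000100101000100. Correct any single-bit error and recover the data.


Syndrome = 7: error at position 7

Data: 00001000100 (corrected bit 7)


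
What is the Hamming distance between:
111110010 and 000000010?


XOR: 111110000
Count of 1s: 5

5


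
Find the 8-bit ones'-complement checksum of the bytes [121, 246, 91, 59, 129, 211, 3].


Sum = 860 mod 256 = 92
Complement = 163

163


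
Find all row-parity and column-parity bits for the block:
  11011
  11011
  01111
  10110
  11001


Row parities: 00011
Column parities: 00000

Row P: 00011, Col P: 00000, Corner: 0


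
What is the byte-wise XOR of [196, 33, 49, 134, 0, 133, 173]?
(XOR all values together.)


XOR chain: 196 ^ 33 ^ 49 ^ 134 ^ 0 ^ 133 ^ 173 = 122

122


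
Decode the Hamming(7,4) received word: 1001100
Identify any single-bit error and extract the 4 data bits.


Syndrome = 0: no error detected

Data: 0100 (no errors)


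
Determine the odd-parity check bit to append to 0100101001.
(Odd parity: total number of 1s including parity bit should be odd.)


Number of 1s in data: 4
Parity bit: 1

1


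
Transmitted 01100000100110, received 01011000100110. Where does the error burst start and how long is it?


XOR: 00111000000000

Burst at position 2, length 3


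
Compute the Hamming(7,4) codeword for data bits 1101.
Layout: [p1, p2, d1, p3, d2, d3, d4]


Parity bits: p1=1, p2=0, p3=0

1010101


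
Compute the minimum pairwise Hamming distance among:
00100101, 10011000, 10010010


Comparing all pairs, minimum distance: 2
Can detect 1 errors, correct 0 errors

2


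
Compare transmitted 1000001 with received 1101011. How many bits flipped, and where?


XOR: 0101010

3 error(s) at position(s): 1, 3, 5


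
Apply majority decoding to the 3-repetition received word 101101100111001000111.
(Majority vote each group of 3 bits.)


Groups: 101, 101, 100, 111, 001, 000, 111
Majority votes: 1101001

1101001


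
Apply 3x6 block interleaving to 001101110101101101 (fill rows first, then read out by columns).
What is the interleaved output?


Matrix:
  001101
  110101
  101101
Read columns: 011010101111000111

011010101111000111


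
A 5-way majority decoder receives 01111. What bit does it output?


Ones: 4 out of 5
Threshold: 3

1 (4/5 voted 1)


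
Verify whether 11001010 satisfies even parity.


Number of 1s: 4

Yes, parity is correct (4 ones)


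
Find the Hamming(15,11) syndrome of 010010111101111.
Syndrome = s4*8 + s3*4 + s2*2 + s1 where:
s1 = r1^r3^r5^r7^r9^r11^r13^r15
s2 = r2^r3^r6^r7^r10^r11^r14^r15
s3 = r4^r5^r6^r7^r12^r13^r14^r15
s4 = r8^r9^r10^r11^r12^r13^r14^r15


s1=1, s2=1, s3=0, s4=1

Syndrome = 11 (error at position 11)


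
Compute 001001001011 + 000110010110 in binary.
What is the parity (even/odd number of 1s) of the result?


001001001011 = 587
000110010110 = 406
Sum = 993 = 1111100001
1s count = 6

even parity (6 ones in 1111100001)


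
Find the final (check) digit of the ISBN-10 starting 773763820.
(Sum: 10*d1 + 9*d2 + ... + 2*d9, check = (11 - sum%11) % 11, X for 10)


Weighted sum: 295
295 mod 11 = 9

Check digit: 2


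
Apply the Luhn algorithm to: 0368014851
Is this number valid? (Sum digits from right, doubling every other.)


Luhn sum = 33
33 mod 10 = 3

Invalid (Luhn sum mod 10 = 3)


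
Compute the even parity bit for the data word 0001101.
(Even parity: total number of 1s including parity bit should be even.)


Number of 1s in data: 3
Parity bit: 1

1


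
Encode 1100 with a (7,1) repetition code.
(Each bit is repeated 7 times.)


Each bit -> 7 copies

1111111111111100000000000000


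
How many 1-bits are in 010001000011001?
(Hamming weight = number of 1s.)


Counting 1s in 010001000011001

5


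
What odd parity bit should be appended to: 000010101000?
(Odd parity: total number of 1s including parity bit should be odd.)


Number of 1s in data: 3
Parity bit: 0

0


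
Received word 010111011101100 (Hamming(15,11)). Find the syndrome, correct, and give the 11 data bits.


Syndrome = 15: error at position 15

Data: 01101101101 (corrected bit 15)


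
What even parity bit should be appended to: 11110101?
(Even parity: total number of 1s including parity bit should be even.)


Number of 1s in data: 6
Parity bit: 0

0


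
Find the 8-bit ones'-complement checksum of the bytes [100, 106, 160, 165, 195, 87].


Sum = 813 mod 256 = 45
Complement = 210

210


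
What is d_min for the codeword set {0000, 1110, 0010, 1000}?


Comparing all pairs, minimum distance: 1
Can detect 0 errors, correct 0 errors

1


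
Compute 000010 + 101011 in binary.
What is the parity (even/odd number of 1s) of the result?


000010 = 2
101011 = 43
Sum = 45 = 101101
1s count = 4

even parity (4 ones in 101101)


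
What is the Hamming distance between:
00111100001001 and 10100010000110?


XOR: 10011110001111
Count of 1s: 9

9


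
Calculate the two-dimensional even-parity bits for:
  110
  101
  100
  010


Row parities: 0011
Column parities: 101

Row P: 0011, Col P: 101, Corner: 0


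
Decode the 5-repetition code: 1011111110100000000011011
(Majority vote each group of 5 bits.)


Groups: 10111, 11110, 10000, 00000, 11011
Majority votes: 11001

11001


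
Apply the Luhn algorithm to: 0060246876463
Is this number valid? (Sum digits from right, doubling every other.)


Luhn sum = 49
49 mod 10 = 9

Invalid (Luhn sum mod 10 = 9)


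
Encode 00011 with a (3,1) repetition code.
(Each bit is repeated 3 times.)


Each bit -> 3 copies

000000000111111


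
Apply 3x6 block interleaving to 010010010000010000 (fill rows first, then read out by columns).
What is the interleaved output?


Matrix:
  010010
  010000
  010000
Read columns: 000111000000100000

000111000000100000


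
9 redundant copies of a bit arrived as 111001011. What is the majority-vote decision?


Ones: 6 out of 9
Threshold: 5

1 (6/9 voted 1)


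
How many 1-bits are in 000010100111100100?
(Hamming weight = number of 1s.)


Counting 1s in 000010100111100100

7


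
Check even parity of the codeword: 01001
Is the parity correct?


Number of 1s: 2

Yes, parity is correct (2 ones)


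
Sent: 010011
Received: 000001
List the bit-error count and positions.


XOR: 010010

2 error(s) at position(s): 1, 4


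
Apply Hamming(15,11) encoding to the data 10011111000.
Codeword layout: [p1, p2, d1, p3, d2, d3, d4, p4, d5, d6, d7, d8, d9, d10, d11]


Parity bits: p1=0, p2=0, p3=0, p4=0

001000101111000


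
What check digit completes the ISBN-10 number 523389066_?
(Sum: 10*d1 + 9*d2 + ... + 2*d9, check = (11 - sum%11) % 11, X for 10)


Weighted sum: 236
236 mod 11 = 5

Check digit: 6


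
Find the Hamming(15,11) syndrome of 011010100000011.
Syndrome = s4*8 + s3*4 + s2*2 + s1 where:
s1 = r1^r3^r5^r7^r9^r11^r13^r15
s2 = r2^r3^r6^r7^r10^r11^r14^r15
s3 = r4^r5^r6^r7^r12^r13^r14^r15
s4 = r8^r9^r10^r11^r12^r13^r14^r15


s1=0, s2=1, s3=0, s4=0

Syndrome = 2 (error at position 2)


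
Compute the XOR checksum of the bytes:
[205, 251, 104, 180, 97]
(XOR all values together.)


XOR chain: 205 ^ 251 ^ 104 ^ 180 ^ 97 = 139

139


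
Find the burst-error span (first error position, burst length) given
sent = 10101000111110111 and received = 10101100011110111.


XOR: 00000100100000000

Burst at position 5, length 4


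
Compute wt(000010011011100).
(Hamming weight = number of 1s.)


Counting 1s in 000010011011100

6


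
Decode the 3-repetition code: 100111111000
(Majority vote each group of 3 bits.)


Groups: 100, 111, 111, 000
Majority votes: 0110

0110


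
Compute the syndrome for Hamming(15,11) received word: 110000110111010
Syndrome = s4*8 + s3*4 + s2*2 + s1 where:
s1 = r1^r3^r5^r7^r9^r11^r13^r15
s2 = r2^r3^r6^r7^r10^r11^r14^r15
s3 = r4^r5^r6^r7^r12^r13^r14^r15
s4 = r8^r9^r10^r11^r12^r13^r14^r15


s1=1, s2=1, s3=1, s4=1

Syndrome = 15 (error at position 15)


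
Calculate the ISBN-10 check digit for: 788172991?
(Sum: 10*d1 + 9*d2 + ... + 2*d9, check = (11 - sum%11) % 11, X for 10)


Weighted sum: 330
330 mod 11 = 0

Check digit: 0


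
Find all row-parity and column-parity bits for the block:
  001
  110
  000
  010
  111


Row parities: 10011
Column parities: 010

Row P: 10011, Col P: 010, Corner: 1


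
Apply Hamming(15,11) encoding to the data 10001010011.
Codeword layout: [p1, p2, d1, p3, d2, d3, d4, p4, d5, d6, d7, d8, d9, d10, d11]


Parity bits: p1=0, p2=0, p3=0, p4=0

001000001010011


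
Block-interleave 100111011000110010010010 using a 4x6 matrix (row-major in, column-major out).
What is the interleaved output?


Matrix:
  100111
  011000
  110010
  010010
Read columns: 101001110100100010111000

101001110100100010111000


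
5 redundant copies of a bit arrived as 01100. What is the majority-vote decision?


Ones: 2 out of 5
Threshold: 3

0 (2/5 voted 1)


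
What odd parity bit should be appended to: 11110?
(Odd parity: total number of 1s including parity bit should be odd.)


Number of 1s in data: 4
Parity bit: 1

1


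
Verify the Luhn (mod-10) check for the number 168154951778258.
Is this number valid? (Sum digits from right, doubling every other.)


Luhn sum = 68
68 mod 10 = 8

Invalid (Luhn sum mod 10 = 8)


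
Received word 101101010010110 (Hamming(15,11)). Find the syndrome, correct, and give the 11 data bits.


Syndrome = 0: no error detected

Data: 10100010110 (no errors)


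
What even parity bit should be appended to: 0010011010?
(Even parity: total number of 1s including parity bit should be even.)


Number of 1s in data: 4
Parity bit: 0

0


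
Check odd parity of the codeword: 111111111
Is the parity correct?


Number of 1s: 9

Yes, parity is correct (9 ones)


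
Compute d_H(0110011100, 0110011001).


XOR: 0000000101
Count of 1s: 2

2


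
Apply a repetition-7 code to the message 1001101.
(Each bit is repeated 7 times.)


Each bit -> 7 copies

1111111000000000000001111111111111100000001111111


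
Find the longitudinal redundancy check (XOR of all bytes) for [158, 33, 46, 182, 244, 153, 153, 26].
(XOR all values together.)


XOR chain: 158 ^ 33 ^ 46 ^ 182 ^ 244 ^ 153 ^ 153 ^ 26 = 201

201


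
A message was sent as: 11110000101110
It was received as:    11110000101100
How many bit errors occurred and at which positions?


XOR: 00000000000010

1 error(s) at position(s): 12


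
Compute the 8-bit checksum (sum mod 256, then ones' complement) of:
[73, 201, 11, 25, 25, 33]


Sum = 368 mod 256 = 112
Complement = 143

143


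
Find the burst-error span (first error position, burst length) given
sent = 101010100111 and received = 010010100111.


XOR: 111000000000

Burst at position 0, length 3


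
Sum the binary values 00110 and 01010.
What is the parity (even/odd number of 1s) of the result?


00110 = 6
01010 = 10
Sum = 16 = 10000
1s count = 1

odd parity (1 ones in 10000)


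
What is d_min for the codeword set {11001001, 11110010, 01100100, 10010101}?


Comparing all pairs, minimum distance: 4
Can detect 3 errors, correct 1 errors

4


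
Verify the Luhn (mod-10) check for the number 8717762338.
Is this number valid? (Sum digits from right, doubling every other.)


Luhn sum = 55
55 mod 10 = 5

Invalid (Luhn sum mod 10 = 5)


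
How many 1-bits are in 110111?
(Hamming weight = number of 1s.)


Counting 1s in 110111

5


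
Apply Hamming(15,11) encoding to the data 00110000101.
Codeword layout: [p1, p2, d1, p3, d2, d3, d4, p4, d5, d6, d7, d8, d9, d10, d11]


Parity bits: p1=1, p2=1, p3=0, p4=0

110001100000101


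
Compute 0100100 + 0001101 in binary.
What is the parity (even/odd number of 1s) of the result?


0100100 = 36
0001101 = 13
Sum = 49 = 110001
1s count = 3

odd parity (3 ones in 110001)


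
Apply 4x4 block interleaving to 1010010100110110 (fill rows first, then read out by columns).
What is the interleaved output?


Matrix:
  1010
  0101
  0011
  0110
Read columns: 1000010110110110

1000010110110110


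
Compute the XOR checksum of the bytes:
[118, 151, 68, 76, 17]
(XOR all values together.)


XOR chain: 118 ^ 151 ^ 68 ^ 76 ^ 17 = 248

248


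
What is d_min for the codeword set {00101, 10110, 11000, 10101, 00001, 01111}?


Comparing all pairs, minimum distance: 1
Can detect 0 errors, correct 0 errors

1


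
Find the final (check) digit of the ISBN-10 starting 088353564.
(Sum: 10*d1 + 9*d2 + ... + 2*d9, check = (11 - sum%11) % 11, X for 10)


Weighted sum: 248
248 mod 11 = 6

Check digit: 5


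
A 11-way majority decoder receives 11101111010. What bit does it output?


Ones: 8 out of 11
Threshold: 6

1 (8/11 voted 1)


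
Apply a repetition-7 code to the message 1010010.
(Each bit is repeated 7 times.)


Each bit -> 7 copies

1111111000000011111110000000000000011111110000000


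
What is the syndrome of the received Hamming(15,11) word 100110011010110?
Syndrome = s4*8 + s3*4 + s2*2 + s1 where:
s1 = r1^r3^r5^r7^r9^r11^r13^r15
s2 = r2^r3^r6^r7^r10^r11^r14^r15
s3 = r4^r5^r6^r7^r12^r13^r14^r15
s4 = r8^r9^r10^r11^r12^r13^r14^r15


s1=1, s2=0, s3=0, s4=1

Syndrome = 9 (error at position 9)


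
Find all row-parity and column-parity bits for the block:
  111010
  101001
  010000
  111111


Row parities: 0110
Column parities: 111100

Row P: 0110, Col P: 111100, Corner: 0


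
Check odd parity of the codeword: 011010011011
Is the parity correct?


Number of 1s: 7

Yes, parity is correct (7 ones)


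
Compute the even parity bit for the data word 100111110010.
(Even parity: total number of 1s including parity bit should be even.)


Number of 1s in data: 7
Parity bit: 1

1


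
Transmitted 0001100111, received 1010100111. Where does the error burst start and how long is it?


XOR: 1011000000

Burst at position 0, length 4


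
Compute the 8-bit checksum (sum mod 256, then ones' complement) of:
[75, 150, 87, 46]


Sum = 358 mod 256 = 102
Complement = 153

153


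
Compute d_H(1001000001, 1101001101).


XOR: 0100001100
Count of 1s: 3

3


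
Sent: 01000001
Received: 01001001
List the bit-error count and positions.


XOR: 00001000

1 error(s) at position(s): 4


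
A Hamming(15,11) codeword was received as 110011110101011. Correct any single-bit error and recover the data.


Syndrome = 8: error at position 8

Data: 01110101011 (corrected bit 8)


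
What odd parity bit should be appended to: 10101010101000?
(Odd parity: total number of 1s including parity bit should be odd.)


Number of 1s in data: 6
Parity bit: 1

1


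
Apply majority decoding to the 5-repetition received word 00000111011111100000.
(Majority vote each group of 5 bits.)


Groups: 00000, 11101, 11111, 00000
Majority votes: 0110

0110


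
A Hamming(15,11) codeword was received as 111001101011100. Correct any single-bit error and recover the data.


Syndrome = 2: error at position 2

Data: 10111011100 (corrected bit 2)


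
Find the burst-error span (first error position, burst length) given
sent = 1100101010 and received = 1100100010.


XOR: 0000001000

Burst at position 6, length 1


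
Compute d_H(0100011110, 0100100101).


XOR: 0000111011
Count of 1s: 5

5


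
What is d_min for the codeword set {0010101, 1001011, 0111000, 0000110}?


Comparing all pairs, minimum distance: 3
Can detect 2 errors, correct 1 errors

3


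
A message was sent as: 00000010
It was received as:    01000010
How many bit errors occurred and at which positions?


XOR: 01000000

1 error(s) at position(s): 1


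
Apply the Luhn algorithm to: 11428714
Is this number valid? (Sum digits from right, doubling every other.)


Luhn sum = 33
33 mod 10 = 3

Invalid (Luhn sum mod 10 = 3)


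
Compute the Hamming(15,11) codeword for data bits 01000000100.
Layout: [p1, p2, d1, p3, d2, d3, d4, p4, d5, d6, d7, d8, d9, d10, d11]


Parity bits: p1=0, p2=0, p3=0, p4=1

000010010000100


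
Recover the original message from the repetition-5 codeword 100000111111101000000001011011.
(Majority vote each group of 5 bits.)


Groups: 10000, 01111, 11101, 00000, 00010, 11011
Majority votes: 011001

011001


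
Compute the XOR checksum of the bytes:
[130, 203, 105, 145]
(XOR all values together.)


XOR chain: 130 ^ 203 ^ 105 ^ 145 = 177

177


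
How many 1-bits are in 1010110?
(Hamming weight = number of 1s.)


Counting 1s in 1010110

4


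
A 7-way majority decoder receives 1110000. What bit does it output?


Ones: 3 out of 7
Threshold: 4

0 (3/7 voted 1)


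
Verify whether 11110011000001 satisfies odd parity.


Number of 1s: 7

Yes, parity is correct (7 ones)


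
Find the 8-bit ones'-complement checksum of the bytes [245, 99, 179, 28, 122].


Sum = 673 mod 256 = 161
Complement = 94

94


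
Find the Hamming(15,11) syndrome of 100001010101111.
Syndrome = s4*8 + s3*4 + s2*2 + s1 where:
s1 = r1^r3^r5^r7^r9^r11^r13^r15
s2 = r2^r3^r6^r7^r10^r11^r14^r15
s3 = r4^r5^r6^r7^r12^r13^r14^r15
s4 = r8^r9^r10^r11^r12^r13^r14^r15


s1=1, s2=0, s3=1, s4=0

Syndrome = 5 (error at position 5)


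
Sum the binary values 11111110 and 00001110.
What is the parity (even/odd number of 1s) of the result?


11111110 = 254
00001110 = 14
Sum = 268 = 100001100
1s count = 3

odd parity (3 ones in 100001100)


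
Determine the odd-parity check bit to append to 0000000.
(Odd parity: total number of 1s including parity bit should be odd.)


Number of 1s in data: 0
Parity bit: 1

1


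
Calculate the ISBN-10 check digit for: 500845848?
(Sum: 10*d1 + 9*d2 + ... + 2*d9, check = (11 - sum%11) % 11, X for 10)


Weighted sum: 215
215 mod 11 = 6

Check digit: 5


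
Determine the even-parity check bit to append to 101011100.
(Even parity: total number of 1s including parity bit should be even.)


Number of 1s in data: 5
Parity bit: 1

1


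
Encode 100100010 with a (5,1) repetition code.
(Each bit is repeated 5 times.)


Each bit -> 5 copies

111110000000000111110000000000000001111100000


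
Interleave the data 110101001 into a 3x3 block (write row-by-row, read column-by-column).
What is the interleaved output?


Matrix:
  110
  101
  001
Read columns: 110100011

110100011


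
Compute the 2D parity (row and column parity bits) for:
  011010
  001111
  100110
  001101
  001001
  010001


Row parities: 101100
Column parities: 100110

Row P: 101100, Col P: 100110, Corner: 1


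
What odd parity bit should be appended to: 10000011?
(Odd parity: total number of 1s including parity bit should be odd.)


Number of 1s in data: 3
Parity bit: 0

0


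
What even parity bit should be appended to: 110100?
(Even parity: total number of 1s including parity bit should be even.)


Number of 1s in data: 3
Parity bit: 1

1


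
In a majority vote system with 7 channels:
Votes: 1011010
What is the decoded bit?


Ones: 4 out of 7
Threshold: 4

1 (4/7 voted 1)


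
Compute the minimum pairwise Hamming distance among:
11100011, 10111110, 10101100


Comparing all pairs, minimum distance: 2
Can detect 1 errors, correct 0 errors

2


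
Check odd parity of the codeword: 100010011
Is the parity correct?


Number of 1s: 4

No, parity error (4 ones)


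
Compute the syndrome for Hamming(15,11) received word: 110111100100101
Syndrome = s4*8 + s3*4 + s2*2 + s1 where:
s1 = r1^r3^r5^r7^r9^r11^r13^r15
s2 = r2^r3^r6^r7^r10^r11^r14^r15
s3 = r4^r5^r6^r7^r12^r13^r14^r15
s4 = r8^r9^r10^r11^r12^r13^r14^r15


s1=1, s2=1, s3=0, s4=1

Syndrome = 11 (error at position 11)


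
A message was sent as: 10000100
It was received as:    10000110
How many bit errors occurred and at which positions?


XOR: 00000010

1 error(s) at position(s): 6


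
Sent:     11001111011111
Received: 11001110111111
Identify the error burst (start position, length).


XOR: 00000001100000

Burst at position 7, length 2


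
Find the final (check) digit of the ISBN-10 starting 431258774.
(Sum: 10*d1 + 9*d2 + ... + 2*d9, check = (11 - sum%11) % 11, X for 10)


Weighted sum: 216
216 mod 11 = 7

Check digit: 4


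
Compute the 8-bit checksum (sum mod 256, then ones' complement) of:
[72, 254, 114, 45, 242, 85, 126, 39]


Sum = 977 mod 256 = 209
Complement = 46

46


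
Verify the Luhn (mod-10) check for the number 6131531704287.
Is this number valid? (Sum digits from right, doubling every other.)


Luhn sum = 54
54 mod 10 = 4

Invalid (Luhn sum mod 10 = 4)


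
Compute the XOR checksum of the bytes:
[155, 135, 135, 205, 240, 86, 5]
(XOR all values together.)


XOR chain: 155 ^ 135 ^ 135 ^ 205 ^ 240 ^ 86 ^ 5 = 245

245


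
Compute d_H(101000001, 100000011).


XOR: 001000010
Count of 1s: 2

2


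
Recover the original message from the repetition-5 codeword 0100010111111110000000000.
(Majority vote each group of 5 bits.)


Groups: 01000, 10111, 11111, 00000, 00000
Majority votes: 01100

01100


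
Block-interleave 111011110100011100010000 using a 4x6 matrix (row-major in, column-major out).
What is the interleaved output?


Matrix:
  111011
  110100
  011100
  010000
Read columns: 110011111010011010001000

110011111010011010001000


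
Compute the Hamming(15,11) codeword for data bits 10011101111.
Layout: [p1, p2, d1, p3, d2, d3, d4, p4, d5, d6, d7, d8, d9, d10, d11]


Parity bits: p1=1, p2=1, p3=1, p4=0

111100101101111


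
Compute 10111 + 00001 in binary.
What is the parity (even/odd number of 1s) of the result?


10111 = 23
00001 = 1
Sum = 24 = 11000
1s count = 2

even parity (2 ones in 11000)


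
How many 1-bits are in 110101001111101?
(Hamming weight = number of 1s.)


Counting 1s in 110101001111101

10


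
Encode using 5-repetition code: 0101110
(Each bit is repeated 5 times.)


Each bit -> 5 copies

00000111110000011111111111111100000


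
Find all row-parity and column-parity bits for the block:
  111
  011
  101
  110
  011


Row parities: 10000
Column parities: 100

Row P: 10000, Col P: 100, Corner: 1


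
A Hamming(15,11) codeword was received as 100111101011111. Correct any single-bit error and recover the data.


Syndrome = 3: error at position 3

Data: 11111011111 (corrected bit 3)


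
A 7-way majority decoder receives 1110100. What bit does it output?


Ones: 4 out of 7
Threshold: 4

1 (4/7 voted 1)


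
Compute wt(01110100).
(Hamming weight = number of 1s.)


Counting 1s in 01110100

4


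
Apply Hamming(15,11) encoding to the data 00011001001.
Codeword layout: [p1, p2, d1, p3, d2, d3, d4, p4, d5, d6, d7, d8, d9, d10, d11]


Parity bits: p1=1, p2=0, p3=1, p4=1

100100111001001


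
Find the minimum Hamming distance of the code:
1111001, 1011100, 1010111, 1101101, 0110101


Comparing all pairs, minimum distance: 2
Can detect 1 errors, correct 0 errors

2


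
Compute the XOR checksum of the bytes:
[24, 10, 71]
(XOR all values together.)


XOR chain: 24 ^ 10 ^ 71 = 85

85


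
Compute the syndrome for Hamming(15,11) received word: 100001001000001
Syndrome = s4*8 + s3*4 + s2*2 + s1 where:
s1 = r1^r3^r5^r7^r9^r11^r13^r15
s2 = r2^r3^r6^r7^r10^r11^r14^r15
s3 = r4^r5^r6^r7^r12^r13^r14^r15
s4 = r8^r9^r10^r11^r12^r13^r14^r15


s1=1, s2=0, s3=0, s4=0

Syndrome = 1 (error at position 1)


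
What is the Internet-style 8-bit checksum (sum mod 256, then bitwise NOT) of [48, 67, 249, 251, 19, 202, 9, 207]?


Sum = 1052 mod 256 = 28
Complement = 227

227


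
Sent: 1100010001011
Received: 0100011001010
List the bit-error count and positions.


XOR: 1000001000001

3 error(s) at position(s): 0, 6, 12


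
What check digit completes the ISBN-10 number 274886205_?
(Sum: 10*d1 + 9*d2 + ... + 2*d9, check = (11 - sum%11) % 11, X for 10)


Weighted sum: 267
267 mod 11 = 3

Check digit: 8


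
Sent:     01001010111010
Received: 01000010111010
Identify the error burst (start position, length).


XOR: 00001000000000

Burst at position 4, length 1


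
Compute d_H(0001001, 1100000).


XOR: 1101001
Count of 1s: 4

4


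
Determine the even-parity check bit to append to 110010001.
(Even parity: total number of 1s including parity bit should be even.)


Number of 1s in data: 4
Parity bit: 0

0


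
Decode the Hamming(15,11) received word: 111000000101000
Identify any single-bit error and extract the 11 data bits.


Syndrome = 6: error at position 6

Data: 10100101000 (corrected bit 6)


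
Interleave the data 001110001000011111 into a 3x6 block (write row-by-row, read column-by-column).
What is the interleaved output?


Matrix:
  001110
  001000
  011111
Read columns: 000001111101101001

000001111101101001


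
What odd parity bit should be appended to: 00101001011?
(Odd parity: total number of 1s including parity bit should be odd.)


Number of 1s in data: 5
Parity bit: 0

0


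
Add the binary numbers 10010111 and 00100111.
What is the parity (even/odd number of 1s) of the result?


10010111 = 151
00100111 = 39
Sum = 190 = 10111110
1s count = 6

even parity (6 ones in 10111110)


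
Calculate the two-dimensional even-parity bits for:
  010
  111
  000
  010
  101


Row parities: 11010
Column parities: 010

Row P: 11010, Col P: 010, Corner: 1


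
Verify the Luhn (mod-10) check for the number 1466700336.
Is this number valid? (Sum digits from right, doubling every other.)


Luhn sum = 35
35 mod 10 = 5

Invalid (Luhn sum mod 10 = 5)


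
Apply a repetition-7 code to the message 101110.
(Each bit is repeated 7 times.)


Each bit -> 7 copies

111111100000001111111111111111111110000000


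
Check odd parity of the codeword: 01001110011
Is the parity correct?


Number of 1s: 6

No, parity error (6 ones)


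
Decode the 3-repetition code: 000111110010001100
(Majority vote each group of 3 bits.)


Groups: 000, 111, 110, 010, 001, 100
Majority votes: 011000

011000


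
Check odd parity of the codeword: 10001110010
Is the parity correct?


Number of 1s: 5

Yes, parity is correct (5 ones)


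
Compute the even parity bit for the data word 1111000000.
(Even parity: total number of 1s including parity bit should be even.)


Number of 1s in data: 4
Parity bit: 0

0


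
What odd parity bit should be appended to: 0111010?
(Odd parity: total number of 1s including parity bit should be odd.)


Number of 1s in data: 4
Parity bit: 1

1


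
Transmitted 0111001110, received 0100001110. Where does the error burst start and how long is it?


XOR: 0011000000

Burst at position 2, length 2


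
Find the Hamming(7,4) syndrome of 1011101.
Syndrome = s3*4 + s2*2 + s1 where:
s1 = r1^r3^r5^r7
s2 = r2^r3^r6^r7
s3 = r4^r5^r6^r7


s1=0, s2=0, s3=1

Syndrome = 4 (error at position 4)


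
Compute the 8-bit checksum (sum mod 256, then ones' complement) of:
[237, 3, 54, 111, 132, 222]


Sum = 759 mod 256 = 247
Complement = 8

8


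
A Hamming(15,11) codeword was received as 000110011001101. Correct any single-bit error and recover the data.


Syndrome = 14: error at position 14

Data: 01001001111 (corrected bit 14)


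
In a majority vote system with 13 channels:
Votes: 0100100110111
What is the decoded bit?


Ones: 7 out of 13
Threshold: 7

1 (7/13 voted 1)


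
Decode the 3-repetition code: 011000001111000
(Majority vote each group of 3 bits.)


Groups: 011, 000, 001, 111, 000
Majority votes: 10010

10010


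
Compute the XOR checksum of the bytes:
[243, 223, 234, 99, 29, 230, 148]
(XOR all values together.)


XOR chain: 243 ^ 223 ^ 234 ^ 99 ^ 29 ^ 230 ^ 148 = 202

202


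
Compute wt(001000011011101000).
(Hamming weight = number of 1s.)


Counting 1s in 001000011011101000

7


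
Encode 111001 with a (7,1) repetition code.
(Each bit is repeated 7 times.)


Each bit -> 7 copies

111111111111111111111000000000000001111111


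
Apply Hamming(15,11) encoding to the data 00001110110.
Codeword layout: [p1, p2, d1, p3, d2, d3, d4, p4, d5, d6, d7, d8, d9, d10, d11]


Parity bits: p1=1, p2=1, p3=0, p4=1

110000011110110


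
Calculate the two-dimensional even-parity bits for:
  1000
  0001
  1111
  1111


Row parities: 1100
Column parities: 1001

Row P: 1100, Col P: 1001, Corner: 0


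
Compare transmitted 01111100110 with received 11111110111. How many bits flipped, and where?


XOR: 10000010001

3 error(s) at position(s): 0, 6, 10


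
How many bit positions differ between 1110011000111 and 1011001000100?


XOR: 0101010000011
Count of 1s: 5

5


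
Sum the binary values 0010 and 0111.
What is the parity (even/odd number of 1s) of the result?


0010 = 2
0111 = 7
Sum = 9 = 1001
1s count = 2

even parity (2 ones in 1001)


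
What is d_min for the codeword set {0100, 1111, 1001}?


Comparing all pairs, minimum distance: 2
Can detect 1 errors, correct 0 errors

2


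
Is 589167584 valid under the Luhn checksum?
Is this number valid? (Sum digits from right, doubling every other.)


Luhn sum = 50
50 mod 10 = 0

Valid (Luhn sum mod 10 = 0)


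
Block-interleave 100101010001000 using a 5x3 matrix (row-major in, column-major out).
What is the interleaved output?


Matrix:
  100
  101
  010
  001
  000
Read columns: 110000010001010

110000010001010


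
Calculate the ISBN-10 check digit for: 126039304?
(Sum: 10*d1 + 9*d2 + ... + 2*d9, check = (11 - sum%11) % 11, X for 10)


Weighted sum: 159
159 mod 11 = 5

Check digit: 6


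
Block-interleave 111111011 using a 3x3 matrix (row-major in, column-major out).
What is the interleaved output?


Matrix:
  111
  111
  011
Read columns: 110111111

110111111


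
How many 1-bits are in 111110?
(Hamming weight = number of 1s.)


Counting 1s in 111110

5


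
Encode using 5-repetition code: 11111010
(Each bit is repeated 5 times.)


Each bit -> 5 copies

1111111111111111111111111000001111100000


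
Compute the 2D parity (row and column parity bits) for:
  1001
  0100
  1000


Row parities: 011
Column parities: 0101

Row P: 011, Col P: 0101, Corner: 0


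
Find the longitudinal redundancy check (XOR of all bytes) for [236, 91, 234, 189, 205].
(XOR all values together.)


XOR chain: 236 ^ 91 ^ 234 ^ 189 ^ 205 = 45

45


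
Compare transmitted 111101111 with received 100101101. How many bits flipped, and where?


XOR: 011000010

3 error(s) at position(s): 1, 2, 7


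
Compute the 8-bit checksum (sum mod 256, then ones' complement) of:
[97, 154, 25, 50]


Sum = 326 mod 256 = 70
Complement = 185

185


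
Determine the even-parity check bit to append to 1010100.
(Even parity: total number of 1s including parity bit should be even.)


Number of 1s in data: 3
Parity bit: 1

1


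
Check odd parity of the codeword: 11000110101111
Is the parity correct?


Number of 1s: 9

Yes, parity is correct (9 ones)


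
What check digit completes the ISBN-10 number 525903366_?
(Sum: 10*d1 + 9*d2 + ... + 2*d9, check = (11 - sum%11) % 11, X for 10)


Weighted sum: 228
228 mod 11 = 8

Check digit: 3


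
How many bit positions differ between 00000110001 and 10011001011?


XOR: 10011111010
Count of 1s: 7

7


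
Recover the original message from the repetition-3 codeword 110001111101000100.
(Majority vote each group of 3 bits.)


Groups: 110, 001, 111, 101, 000, 100
Majority votes: 101100

101100


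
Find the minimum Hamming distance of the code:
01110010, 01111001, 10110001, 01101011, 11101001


Comparing all pairs, minimum distance: 2
Can detect 1 errors, correct 0 errors

2


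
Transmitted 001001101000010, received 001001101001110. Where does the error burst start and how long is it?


XOR: 000000000001100

Burst at position 11, length 2


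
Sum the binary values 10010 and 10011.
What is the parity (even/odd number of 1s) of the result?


10010 = 18
10011 = 19
Sum = 37 = 100101
1s count = 3

odd parity (3 ones in 100101)


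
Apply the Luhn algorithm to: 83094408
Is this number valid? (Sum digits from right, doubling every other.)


Luhn sum = 39
39 mod 10 = 9

Invalid (Luhn sum mod 10 = 9)


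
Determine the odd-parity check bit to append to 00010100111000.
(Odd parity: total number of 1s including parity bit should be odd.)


Number of 1s in data: 5
Parity bit: 0

0


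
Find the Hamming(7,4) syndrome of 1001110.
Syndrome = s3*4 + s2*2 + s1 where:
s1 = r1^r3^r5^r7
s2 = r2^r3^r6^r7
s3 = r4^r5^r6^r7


s1=0, s2=1, s3=1

Syndrome = 6 (error at position 6)


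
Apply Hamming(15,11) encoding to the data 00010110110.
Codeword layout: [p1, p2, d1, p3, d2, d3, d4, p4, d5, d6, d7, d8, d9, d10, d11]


Parity bits: p1=1, p2=0, p3=1, p4=0

100100100110110


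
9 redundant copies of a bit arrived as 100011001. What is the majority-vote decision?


Ones: 4 out of 9
Threshold: 5

0 (4/9 voted 1)


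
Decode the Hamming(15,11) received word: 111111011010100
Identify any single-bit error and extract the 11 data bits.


Syndrome = 0: no error detected

Data: 11101010100 (no errors)


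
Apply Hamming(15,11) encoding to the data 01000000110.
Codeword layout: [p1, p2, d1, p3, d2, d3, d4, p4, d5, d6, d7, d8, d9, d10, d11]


Parity bits: p1=0, p2=1, p3=1, p4=0

010110000000110


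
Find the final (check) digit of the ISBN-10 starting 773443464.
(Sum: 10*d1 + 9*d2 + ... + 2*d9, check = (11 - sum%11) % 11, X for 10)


Weighted sum: 266
266 mod 11 = 2

Check digit: 9


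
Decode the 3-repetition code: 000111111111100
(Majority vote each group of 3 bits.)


Groups: 000, 111, 111, 111, 100
Majority votes: 01110

01110


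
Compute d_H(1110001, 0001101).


XOR: 1111100
Count of 1s: 5

5


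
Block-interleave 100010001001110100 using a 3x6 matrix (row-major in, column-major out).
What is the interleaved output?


Matrix:
  100010
  001001
  110100
Read columns: 101001010001100010

101001010001100010


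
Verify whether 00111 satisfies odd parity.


Number of 1s: 3

Yes, parity is correct (3 ones)


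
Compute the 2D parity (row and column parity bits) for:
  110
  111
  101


Row parities: 010
Column parities: 100

Row P: 010, Col P: 100, Corner: 1


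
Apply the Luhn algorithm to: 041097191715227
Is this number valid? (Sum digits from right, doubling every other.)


Luhn sum = 54
54 mod 10 = 4

Invalid (Luhn sum mod 10 = 4)


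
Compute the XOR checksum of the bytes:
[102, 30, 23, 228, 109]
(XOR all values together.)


XOR chain: 102 ^ 30 ^ 23 ^ 228 ^ 109 = 230

230


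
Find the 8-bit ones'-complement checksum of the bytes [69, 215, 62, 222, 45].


Sum = 613 mod 256 = 101
Complement = 154

154


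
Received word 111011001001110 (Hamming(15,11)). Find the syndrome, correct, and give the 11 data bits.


Syndrome = 5: error at position 5

Data: 10101001110 (corrected bit 5)


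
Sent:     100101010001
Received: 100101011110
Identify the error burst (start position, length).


XOR: 000000001111

Burst at position 8, length 4


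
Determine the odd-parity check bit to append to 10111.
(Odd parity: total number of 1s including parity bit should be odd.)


Number of 1s in data: 4
Parity bit: 1

1


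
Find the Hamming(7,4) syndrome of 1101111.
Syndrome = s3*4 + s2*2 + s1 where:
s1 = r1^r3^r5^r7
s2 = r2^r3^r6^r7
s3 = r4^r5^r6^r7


s1=1, s2=1, s3=0

Syndrome = 3 (error at position 3)


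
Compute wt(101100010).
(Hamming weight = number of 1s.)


Counting 1s in 101100010

4


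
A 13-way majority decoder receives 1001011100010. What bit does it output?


Ones: 6 out of 13
Threshold: 7

0 (6/13 voted 1)


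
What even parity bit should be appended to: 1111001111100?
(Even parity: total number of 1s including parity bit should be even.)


Number of 1s in data: 9
Parity bit: 1

1


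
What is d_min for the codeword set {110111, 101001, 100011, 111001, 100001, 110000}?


Comparing all pairs, minimum distance: 1
Can detect 0 errors, correct 0 errors

1


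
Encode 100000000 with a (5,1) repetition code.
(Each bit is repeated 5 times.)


Each bit -> 5 copies

111110000000000000000000000000000000000000000


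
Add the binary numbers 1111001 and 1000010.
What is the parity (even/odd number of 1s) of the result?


1111001 = 121
1000010 = 66
Sum = 187 = 10111011
1s count = 6

even parity (6 ones in 10111011)


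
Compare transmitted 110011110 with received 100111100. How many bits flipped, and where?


XOR: 010100010

3 error(s) at position(s): 1, 3, 7


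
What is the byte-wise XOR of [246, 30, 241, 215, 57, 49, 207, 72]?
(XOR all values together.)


XOR chain: 246 ^ 30 ^ 241 ^ 215 ^ 57 ^ 49 ^ 207 ^ 72 = 65

65


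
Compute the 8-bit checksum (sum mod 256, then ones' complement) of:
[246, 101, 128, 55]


Sum = 530 mod 256 = 18
Complement = 237

237


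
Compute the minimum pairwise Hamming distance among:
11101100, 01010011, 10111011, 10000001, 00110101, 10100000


Comparing all pairs, minimum distance: 2
Can detect 1 errors, correct 0 errors

2
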